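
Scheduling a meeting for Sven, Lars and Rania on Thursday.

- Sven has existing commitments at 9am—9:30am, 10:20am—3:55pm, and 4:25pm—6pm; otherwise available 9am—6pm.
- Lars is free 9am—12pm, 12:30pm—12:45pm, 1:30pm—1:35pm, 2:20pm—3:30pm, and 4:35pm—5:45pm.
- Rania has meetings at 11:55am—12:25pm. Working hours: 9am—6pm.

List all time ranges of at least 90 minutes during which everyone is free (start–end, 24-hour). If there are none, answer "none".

none

Sven free within 09:00–18:00: 09:30–10:20, 15:55–16:25.
Rania free within 09:00–18:00: 09:00–11:55, 12:25–18:00.
Sven ∩ Lars: 09:30–10:20.
Sven ∩ Lars ∩ Rania: 09:30–10:20.
Windows ≥ 90 min: (none).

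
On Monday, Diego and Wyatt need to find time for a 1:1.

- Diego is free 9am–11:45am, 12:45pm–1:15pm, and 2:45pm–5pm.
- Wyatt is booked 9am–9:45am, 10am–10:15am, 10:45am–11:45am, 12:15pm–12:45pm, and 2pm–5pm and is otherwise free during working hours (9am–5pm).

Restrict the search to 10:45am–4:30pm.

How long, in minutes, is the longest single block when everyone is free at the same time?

Wyatt free within 09:00–17:00: 09:45–10:00, 10:15–10:45, 11:45–12:15, 12:45–14:00.
Diego ∩ Wyatt: 09:45–10:00, 10:15–10:45, 12:45–13:15.
Restricted to 10:45–16:30: 12:45–13:15.
Single common window of 30 minutes.

30 minutes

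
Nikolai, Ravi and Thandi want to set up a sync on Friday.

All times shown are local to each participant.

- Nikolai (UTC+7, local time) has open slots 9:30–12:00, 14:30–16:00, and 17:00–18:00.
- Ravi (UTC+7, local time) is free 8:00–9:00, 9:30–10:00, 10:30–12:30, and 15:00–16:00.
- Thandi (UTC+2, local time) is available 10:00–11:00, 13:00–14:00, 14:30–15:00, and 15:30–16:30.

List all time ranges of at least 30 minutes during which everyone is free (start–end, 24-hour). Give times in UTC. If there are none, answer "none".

Nikolai → UTC: 02:30–05:00, 07:30–09:00, 10:00–11:00.
Ravi → UTC: 01:00–02:00, 02:30–03:00, 03:30–05:30, 08:00–09:00.
Thandi → UTC: 08:00–09:00, 11:00–12:00, 12:30–13:00, 13:30–14:30.
Nikolai ∩ Ravi: 02:30–03:00, 03:30–05:00, 08:00–09:00.
Nikolai ∩ Ravi ∩ Thandi: 08:00–09:00.
Windows ≥ 30 min: 08:00–09:00.

08:00–09:00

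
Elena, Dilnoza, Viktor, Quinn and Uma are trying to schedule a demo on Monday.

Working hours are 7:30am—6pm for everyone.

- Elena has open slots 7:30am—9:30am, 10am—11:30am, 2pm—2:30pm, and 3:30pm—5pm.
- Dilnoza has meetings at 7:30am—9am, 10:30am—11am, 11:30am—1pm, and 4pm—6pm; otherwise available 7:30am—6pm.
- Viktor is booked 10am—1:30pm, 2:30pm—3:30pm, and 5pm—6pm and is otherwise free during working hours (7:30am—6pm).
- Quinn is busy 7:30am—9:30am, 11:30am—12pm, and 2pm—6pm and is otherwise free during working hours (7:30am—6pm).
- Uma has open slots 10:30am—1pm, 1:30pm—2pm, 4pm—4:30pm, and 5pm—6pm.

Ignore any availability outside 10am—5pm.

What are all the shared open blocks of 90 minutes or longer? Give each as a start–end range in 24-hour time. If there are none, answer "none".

none

Dilnoza free within 07:30–18:00: 09:00–10:30, 11:00–11:30, 13:00–16:00.
Viktor free within 07:30–18:00: 07:30–10:00, 13:30–14:30, 15:30–17:00.
Quinn free within 07:30–18:00: 09:30–11:30, 12:00–14:00.
Elena ∩ Dilnoza: 09:00–09:30, 10:00–10:30, 11:00–11:30, 14:00–14:30, 15:30–16:00.
Elena ∩ Dilnoza ∩ Viktor: 09:00–09:30, 14:00–14:30, 15:30–16:00.
Elena ∩ Dilnoza ∩ Viktor ∩ Quinn: (none).
Elena ∩ Dilnoza ∩ Viktor ∩ Quinn ∩ Uma: (none).
Restricted to 10:00–17:00: (none).
Windows ≥ 90 min: (none).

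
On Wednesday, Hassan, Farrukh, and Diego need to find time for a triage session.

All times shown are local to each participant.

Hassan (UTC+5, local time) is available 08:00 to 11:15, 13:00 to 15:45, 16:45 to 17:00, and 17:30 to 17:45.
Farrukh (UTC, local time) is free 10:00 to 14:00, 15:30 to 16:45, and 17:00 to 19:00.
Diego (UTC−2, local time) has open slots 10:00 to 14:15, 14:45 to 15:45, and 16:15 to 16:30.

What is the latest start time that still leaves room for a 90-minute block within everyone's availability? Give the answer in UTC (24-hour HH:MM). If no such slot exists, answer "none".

none

Hassan → UTC: 03:00–06:15, 08:00–10:45, 11:45–12:00, 12:30–12:45.
Farrukh → UTC: 10:00–14:00, 15:30–16:45, 17:00–19:00.
Diego → UTC: 12:00–16:15, 16:45–17:45, 18:15–18:30.
Hassan ∩ Farrukh: 10:00–10:45, 11:45–12:00, 12:30–12:45.
Hassan ∩ Farrukh ∩ Diego: 12:30–12:45.
Windows ≥ 90 min: (none).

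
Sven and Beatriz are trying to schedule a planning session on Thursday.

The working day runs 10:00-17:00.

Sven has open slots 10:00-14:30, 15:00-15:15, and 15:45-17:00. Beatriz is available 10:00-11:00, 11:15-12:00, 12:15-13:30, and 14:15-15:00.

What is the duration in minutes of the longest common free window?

Sven ∩ Beatriz: 10:00–11:00, 11:15–12:00, 12:15–13:30, 14:15–14:30.
Common window lengths: 60, 45, 75, 15 min; longest is 75.

75 minutes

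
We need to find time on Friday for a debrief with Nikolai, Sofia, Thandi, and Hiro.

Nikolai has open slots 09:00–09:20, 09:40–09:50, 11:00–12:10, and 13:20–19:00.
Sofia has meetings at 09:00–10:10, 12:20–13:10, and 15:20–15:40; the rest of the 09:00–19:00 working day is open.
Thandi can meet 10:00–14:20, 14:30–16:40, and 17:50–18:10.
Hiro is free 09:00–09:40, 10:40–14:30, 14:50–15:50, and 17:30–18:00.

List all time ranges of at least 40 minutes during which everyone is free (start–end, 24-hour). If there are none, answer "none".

Sofia free within 09:00–19:00: 10:10–12:20, 13:10–15:20, 15:40–19:00.
Nikolai ∩ Sofia: 11:00–12:10, 13:20–15:20, 15:40–19:00.
Nikolai ∩ Sofia ∩ Thandi: 11:00–12:10, 13:20–14:20, 14:30–15:20, 15:40–16:40, 17:50–18:10.
Nikolai ∩ Sofia ∩ Thandi ∩ Hiro: 11:00–12:10, 13:20–14:20, 14:50–15:20, 15:40–15:50, 17:50–18:00.
Windows ≥ 40 min: 11:00–12:10, 13:20–14:20.

11:00–12:10, 13:20–14:20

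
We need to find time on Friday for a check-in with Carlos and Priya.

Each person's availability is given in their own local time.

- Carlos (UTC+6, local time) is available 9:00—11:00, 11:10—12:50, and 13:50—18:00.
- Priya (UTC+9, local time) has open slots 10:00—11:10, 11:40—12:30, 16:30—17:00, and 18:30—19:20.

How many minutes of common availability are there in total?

Carlos → UTC: 03:00–05:00, 05:10–06:50, 07:50–12:00.
Priya → UTC: 01:00–02:10, 02:40–03:30, 07:30–08:00, 09:30–10:20.
Carlos ∩ Priya: 03:00–03:30, 07:50–08:00, 09:30–10:20.
Total common minutes: 30 + 10 + 50 = 90.

90 minutes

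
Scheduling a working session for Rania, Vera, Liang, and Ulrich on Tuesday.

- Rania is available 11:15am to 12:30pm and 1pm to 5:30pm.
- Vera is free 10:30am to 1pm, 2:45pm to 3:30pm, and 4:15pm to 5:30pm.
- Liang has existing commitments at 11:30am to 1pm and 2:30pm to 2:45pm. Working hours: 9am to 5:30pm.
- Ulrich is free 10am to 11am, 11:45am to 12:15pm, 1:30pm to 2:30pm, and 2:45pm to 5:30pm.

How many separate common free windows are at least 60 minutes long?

Liang free within 09:00–17:30: 09:00–11:30, 13:00–14:30, 14:45–17:30.
Rania ∩ Vera: 11:15–12:30, 14:45–15:30, 16:15–17:30.
Rania ∩ Vera ∩ Liang: 11:15–11:30, 14:45–15:30, 16:15–17:30.
Rania ∩ Vera ∩ Liang ∩ Ulrich: 14:45–15:30, 16:15–17:30.
Windows ≥ 60 min: 16:15–17:30.
That's 1 window.

1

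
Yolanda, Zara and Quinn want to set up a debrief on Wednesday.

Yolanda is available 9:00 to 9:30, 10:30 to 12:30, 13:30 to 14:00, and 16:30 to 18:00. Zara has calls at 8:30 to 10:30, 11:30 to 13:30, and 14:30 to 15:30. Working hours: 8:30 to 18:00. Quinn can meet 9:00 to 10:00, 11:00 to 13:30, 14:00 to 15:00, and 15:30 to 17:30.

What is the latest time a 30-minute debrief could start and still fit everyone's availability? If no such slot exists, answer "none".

17:00

Zara free within 08:30–18:00: 10:30–11:30, 13:30–14:30, 15:30–18:00.
Yolanda ∩ Zara: 10:30–11:30, 13:30–14:00, 16:30–18:00.
Yolanda ∩ Zara ∩ Quinn: 11:00–11:30, 16:30–17:30.
Windows ≥ 30 min: 11:00–11:30, 16:30–17:30.
Latest start in the last window 16:30–17:30 is 17:30 − 30 min = 17:00.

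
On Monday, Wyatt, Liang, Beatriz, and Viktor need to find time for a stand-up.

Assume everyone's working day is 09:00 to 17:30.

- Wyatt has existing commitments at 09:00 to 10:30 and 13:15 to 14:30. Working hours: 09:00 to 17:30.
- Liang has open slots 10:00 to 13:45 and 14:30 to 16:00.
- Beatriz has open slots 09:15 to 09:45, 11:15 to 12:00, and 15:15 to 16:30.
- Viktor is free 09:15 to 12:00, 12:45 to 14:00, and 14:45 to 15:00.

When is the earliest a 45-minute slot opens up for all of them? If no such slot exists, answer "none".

Wyatt free within 09:00–17:30: 10:30–13:15, 14:30–17:30.
Wyatt ∩ Liang: 10:30–13:15, 14:30–16:00.
Wyatt ∩ Liang ∩ Beatriz: 11:15–12:00, 15:15–16:00.
Wyatt ∩ Liang ∩ Beatriz ∩ Viktor: 11:15–12:00.
Windows ≥ 45 min: 11:15–12:00.
Earliest such window starts at 11:15.

11:15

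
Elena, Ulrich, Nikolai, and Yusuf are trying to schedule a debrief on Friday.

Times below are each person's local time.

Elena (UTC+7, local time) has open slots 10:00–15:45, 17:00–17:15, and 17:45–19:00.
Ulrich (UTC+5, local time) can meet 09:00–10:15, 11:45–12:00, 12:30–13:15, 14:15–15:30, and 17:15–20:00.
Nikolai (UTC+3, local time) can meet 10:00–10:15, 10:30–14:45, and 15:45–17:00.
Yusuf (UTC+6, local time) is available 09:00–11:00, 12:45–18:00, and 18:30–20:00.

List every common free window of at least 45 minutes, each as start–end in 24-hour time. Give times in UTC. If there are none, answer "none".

07:30–08:15

Elena → UTC: 03:00–08:45, 10:00–10:15, 10:45–12:00.
Ulrich → UTC: 04:00–05:15, 06:45–07:00, 07:30–08:15, 09:15–10:30, 12:15–15:00.
Nikolai → UTC: 07:00–07:15, 07:30–11:45, 12:45–14:00.
Yusuf → UTC: 03:00–05:00, 06:45–12:00, 12:30–14:00.
Elena ∩ Ulrich: 04:00–05:15, 06:45–07:00, 07:30–08:15, 10:00–10:15.
Elena ∩ Ulrich ∩ Nikolai: 07:30–08:15, 10:00–10:15.
Elena ∩ Ulrich ∩ Nikolai ∩ Yusuf: 07:30–08:15, 10:00–10:15.
Windows ≥ 45 min: 07:30–08:15.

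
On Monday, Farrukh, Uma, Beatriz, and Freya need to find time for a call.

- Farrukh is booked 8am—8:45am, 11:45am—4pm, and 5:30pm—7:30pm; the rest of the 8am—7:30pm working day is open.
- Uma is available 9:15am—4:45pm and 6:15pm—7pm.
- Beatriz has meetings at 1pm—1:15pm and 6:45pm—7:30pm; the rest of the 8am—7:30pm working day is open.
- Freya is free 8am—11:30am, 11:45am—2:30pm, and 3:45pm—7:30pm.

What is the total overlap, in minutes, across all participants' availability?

180 minutes

Farrukh free within 08:00–19:30: 08:45–11:45, 16:00–17:30.
Beatriz free within 08:00–19:30: 08:00–13:00, 13:15–18:45.
Farrukh ∩ Uma: 09:15–11:45, 16:00–16:45.
Farrukh ∩ Uma ∩ Beatriz: 09:15–11:45, 16:00–16:45.
Farrukh ∩ Uma ∩ Beatriz ∩ Freya: 09:15–11:30, 16:00–16:45.
Total common minutes: 135 + 45 = 180.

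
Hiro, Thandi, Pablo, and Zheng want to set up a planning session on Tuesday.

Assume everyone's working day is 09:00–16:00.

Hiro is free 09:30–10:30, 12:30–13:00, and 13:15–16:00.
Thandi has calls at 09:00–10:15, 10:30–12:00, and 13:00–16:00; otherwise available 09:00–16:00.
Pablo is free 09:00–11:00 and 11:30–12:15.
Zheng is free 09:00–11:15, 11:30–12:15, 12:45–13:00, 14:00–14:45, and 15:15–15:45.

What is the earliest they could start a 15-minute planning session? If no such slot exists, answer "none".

10:15

Thandi free within 09:00–16:00: 10:15–10:30, 12:00–13:00.
Hiro ∩ Thandi: 10:15–10:30, 12:30–13:00.
Hiro ∩ Thandi ∩ Pablo: 10:15–10:30.
Hiro ∩ Thandi ∩ Pablo ∩ Zheng: 10:15–10:30.
Windows ≥ 15 min: 10:15–10:30.
Earliest such window starts at 10:15.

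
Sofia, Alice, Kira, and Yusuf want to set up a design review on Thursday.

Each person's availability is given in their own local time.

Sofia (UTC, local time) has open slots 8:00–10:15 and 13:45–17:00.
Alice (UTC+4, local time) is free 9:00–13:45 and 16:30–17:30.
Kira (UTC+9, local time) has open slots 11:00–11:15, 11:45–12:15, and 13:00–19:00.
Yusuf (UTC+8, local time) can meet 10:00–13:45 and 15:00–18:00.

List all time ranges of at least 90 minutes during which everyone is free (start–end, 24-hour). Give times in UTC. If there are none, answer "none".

08:00–09:45

Sofia → UTC: 08:00–10:15, 13:45–17:00.
Alice → UTC: 05:00–09:45, 12:30–13:30.
Kira → UTC: 02:00–02:15, 02:45–03:15, 04:00–10:00.
Yusuf → UTC: 02:00–05:45, 07:00–10:00.
Sofia ∩ Alice: 08:00–09:45.
Sofia ∩ Alice ∩ Kira: 08:00–09:45.
Sofia ∩ Alice ∩ Kira ∩ Yusuf: 08:00–09:45.
Windows ≥ 90 min: 08:00–09:45.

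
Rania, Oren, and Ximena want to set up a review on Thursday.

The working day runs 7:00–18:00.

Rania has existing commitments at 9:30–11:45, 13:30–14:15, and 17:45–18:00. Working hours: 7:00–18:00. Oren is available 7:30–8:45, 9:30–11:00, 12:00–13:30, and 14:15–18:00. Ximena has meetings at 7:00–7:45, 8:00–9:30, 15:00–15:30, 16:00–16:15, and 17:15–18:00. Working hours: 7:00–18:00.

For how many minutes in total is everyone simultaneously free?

Rania free within 07:00–18:00: 07:00–09:30, 11:45–13:30, 14:15–17:45.
Ximena free within 07:00–18:00: 07:45–08:00, 09:30–15:00, 15:30–16:00, 16:15–17:15.
Rania ∩ Oren: 07:30–08:45, 12:00–13:30, 14:15–17:45.
Rania ∩ Oren ∩ Ximena: 07:45–08:00, 12:00–13:30, 14:15–15:00, 15:30–16:00, 16:15–17:15.
Total common minutes: 15 + 90 + 45 + 30 + 60 = 240.

240 minutes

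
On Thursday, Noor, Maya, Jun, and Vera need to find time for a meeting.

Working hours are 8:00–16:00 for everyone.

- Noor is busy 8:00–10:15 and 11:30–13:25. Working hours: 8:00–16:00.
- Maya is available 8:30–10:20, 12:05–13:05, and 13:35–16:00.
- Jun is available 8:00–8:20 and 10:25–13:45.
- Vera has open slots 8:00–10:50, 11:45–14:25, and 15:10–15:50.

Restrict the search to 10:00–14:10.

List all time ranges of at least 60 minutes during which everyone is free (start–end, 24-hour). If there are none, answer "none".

none

Noor free within 08:00–16:00: 10:15–11:30, 13:25–16:00.
Noor ∩ Maya: 10:15–10:20, 13:35–16:00.
Noor ∩ Maya ∩ Jun: 13:35–13:45.
Noor ∩ Maya ∩ Jun ∩ Vera: 13:35–13:45.
Restricted to 10:00–14:10: 13:35–13:45.
Windows ≥ 60 min: (none).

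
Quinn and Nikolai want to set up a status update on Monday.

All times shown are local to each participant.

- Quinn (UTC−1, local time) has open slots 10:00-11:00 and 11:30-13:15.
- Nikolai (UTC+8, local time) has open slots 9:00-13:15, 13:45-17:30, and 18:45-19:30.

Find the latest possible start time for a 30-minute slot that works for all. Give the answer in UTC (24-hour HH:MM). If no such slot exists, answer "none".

11:00

Quinn → UTC: 11:00–12:00, 12:30–14:15.
Nikolai → UTC: 01:00–05:15, 05:45–09:30, 10:45–11:30.
Quinn ∩ Nikolai: 11:00–11:30.
Windows ≥ 30 min: 11:00–11:30.
Latest start in the last window 11:00–11:30 is 11:30 − 30 min = 11:00.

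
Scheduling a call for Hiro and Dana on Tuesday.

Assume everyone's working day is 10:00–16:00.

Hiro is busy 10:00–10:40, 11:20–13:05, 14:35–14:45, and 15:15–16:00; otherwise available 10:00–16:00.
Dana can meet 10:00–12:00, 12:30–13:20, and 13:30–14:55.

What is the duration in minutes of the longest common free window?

65 minutes

Hiro free within 10:00–16:00: 10:40–11:20, 13:05–14:35, 14:45–15:15.
Hiro ∩ Dana: 10:40–11:20, 13:05–13:20, 13:30–14:35, 14:45–14:55.
Common window lengths: 40, 15, 65, 10 min; longest is 65.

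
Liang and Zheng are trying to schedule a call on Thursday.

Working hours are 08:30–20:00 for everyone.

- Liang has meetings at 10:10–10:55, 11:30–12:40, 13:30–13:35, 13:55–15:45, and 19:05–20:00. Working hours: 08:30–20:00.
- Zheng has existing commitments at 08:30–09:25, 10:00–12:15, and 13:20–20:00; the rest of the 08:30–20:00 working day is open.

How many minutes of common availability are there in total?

75 minutes

Liang free within 08:30–20:00: 08:30–10:10, 10:55–11:30, 12:40–13:30, 13:35–13:55, 15:45–19:05.
Zheng free within 08:30–20:00: 09:25–10:00, 12:15–13:20.
Liang ∩ Zheng: 09:25–10:00, 12:40–13:20.
Total common minutes: 35 + 40 = 75.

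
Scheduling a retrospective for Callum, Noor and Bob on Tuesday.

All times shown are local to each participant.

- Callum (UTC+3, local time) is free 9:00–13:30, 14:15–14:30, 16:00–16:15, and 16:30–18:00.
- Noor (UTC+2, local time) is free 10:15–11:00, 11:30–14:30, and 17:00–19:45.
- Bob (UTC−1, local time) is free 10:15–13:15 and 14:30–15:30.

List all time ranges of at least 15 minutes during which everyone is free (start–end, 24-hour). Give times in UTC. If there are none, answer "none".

Callum → UTC: 06:00–10:30, 11:15–11:30, 13:00–13:15, 13:30–15:00.
Noor → UTC: 08:15–09:00, 09:30–12:30, 15:00–17:45.
Bob → UTC: 11:15–14:15, 15:30–16:30.
Callum ∩ Noor: 08:15–09:00, 09:30–10:30, 11:15–11:30.
Callum ∩ Noor ∩ Bob: 11:15–11:30.
Windows ≥ 15 min: 11:15–11:30.

11:15–11:30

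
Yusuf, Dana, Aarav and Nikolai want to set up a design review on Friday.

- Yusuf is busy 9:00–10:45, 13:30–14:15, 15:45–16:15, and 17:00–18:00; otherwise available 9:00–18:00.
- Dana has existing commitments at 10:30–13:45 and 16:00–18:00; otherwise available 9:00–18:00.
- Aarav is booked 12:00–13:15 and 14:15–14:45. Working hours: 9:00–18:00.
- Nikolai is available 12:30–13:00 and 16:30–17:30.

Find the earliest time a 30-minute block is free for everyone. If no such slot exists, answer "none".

Yusuf free within 09:00–18:00: 10:45–13:30, 14:15–15:45, 16:15–17:00.
Dana free within 09:00–18:00: 09:00–10:30, 13:45–16:00.
Aarav free within 09:00–18:00: 09:00–12:00, 13:15–14:15, 14:45–18:00.
Yusuf ∩ Dana: 14:15–15:45.
Yusuf ∩ Dana ∩ Aarav: 14:45–15:45.
Yusuf ∩ Dana ∩ Aarav ∩ Nikolai: (none).
Windows ≥ 30 min: (none).

none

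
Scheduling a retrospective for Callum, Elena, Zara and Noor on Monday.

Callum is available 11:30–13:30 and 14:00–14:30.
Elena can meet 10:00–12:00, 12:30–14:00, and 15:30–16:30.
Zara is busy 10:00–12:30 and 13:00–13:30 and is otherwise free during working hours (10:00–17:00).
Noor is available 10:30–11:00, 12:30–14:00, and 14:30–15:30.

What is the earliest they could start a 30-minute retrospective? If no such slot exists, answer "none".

12:30

Zara free within 10:00–17:00: 12:30–13:00, 13:30–17:00.
Callum ∩ Elena: 11:30–12:00, 12:30–13:30.
Callum ∩ Elena ∩ Zara: 12:30–13:00.
Callum ∩ Elena ∩ Zara ∩ Noor: 12:30–13:00.
Windows ≥ 30 min: 12:30–13:00.
Earliest such window starts at 12:30.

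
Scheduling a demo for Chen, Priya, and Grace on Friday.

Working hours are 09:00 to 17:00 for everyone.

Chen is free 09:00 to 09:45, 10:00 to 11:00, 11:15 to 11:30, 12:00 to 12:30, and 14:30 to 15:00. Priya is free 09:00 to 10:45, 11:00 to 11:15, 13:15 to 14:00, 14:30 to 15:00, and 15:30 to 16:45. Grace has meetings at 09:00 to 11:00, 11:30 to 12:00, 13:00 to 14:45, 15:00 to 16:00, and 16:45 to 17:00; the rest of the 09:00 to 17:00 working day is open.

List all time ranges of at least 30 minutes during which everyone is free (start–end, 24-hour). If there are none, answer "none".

none

Grace free within 09:00–17:00: 11:00–11:30, 12:00–13:00, 14:45–15:00, 16:00–16:45.
Chen ∩ Priya: 09:00–09:45, 10:00–10:45, 14:30–15:00.
Chen ∩ Priya ∩ Grace: 14:45–15:00.
Windows ≥ 30 min: (none).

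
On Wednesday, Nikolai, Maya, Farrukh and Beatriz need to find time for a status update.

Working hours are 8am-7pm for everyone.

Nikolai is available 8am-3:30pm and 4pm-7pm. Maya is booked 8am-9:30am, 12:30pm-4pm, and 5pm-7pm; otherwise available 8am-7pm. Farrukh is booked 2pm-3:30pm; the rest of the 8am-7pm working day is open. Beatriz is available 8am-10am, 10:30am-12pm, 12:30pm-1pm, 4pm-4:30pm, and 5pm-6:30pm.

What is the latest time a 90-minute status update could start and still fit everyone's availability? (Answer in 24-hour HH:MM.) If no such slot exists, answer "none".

Maya free within 08:00–19:00: 09:30–12:30, 16:00–17:00.
Farrukh free within 08:00–19:00: 08:00–14:00, 15:30–19:00.
Nikolai ∩ Maya: 09:30–12:30, 16:00–17:00.
Nikolai ∩ Maya ∩ Farrukh: 09:30–12:30, 16:00–17:00.
Nikolai ∩ Maya ∩ Farrukh ∩ Beatriz: 09:30–10:00, 10:30–12:00, 16:00–16:30.
Windows ≥ 90 min: 10:30–12:00.
Latest start in the last window 10:30–12:00 is 12:00 − 90 min = 10:30.

10:30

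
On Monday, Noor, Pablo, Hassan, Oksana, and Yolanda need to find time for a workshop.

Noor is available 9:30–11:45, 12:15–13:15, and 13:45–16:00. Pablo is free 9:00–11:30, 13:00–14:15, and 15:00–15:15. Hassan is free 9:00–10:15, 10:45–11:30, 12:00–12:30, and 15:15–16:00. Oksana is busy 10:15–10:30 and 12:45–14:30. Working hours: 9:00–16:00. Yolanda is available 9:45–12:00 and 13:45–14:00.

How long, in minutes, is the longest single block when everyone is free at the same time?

Oksana free within 09:00–16:00: 09:00–10:15, 10:30–12:45, 14:30–16:00.
Noor ∩ Pablo: 09:30–11:30, 13:00–13:15, 13:45–14:15, 15:00–15:15.
Noor ∩ Pablo ∩ Hassan: 09:30–10:15, 10:45–11:30.
Noor ∩ Pablo ∩ Hassan ∩ Oksana: 09:30–10:15, 10:45–11:30.
Noor ∩ Pablo ∩ Hassan ∩ Oksana ∩ Yolanda: 09:45–10:15, 10:45–11:30.
Common window lengths: 30, 45 min; longest is 45.

45 minutes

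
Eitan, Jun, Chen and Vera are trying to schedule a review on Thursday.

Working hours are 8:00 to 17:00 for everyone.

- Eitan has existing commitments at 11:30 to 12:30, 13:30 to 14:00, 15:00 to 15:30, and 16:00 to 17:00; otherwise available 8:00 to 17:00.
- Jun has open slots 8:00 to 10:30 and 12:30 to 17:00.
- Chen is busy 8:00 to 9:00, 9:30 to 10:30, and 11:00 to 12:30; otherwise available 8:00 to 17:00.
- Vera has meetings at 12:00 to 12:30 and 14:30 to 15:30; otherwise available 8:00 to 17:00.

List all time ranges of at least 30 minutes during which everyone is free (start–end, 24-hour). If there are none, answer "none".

Eitan free within 08:00–17:00: 08:00–11:30, 12:30–13:30, 14:00–15:00, 15:30–16:00.
Chen free within 08:00–17:00: 09:00–09:30, 10:30–11:00, 12:30–17:00.
Vera free within 08:00–17:00: 08:00–12:00, 12:30–14:30, 15:30–17:00.
Eitan ∩ Jun: 08:00–10:30, 12:30–13:30, 14:00–15:00, 15:30–16:00.
Eitan ∩ Jun ∩ Chen: 09:00–09:30, 12:30–13:30, 14:00–15:00, 15:30–16:00.
Eitan ∩ Jun ∩ Chen ∩ Vera: 09:00–09:30, 12:30–13:30, 14:00–14:30, 15:30–16:00.
Windows ≥ 30 min: 09:00–09:30, 12:30–13:30, 14:00–14:30, 15:30–16:00.

09:00–09:30, 12:30–13:30, 14:00–14:30, 15:30–16:00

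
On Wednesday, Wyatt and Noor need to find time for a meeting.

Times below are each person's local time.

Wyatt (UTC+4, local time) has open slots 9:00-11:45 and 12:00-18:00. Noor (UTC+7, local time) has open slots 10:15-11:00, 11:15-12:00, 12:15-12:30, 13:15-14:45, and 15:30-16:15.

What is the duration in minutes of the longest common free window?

90 minutes

Wyatt → UTC: 05:00–07:45, 08:00–14:00.
Noor → UTC: 03:15–04:00, 04:15–05:00, 05:15–05:30, 06:15–07:45, 08:30–09:15.
Wyatt ∩ Noor: 05:15–05:30, 06:15–07:45, 08:30–09:15.
Common window lengths: 15, 90, 45 min; longest is 90.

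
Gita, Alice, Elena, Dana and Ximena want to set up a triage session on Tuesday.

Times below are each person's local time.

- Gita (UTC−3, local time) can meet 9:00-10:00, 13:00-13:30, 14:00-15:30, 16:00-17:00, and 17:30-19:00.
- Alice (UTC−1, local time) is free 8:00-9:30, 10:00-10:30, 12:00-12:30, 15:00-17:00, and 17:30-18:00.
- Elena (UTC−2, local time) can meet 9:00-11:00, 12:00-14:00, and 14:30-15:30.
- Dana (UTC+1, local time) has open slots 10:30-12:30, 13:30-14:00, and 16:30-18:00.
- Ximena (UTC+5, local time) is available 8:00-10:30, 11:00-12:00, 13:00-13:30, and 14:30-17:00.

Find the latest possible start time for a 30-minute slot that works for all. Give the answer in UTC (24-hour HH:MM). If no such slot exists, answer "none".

Gita → UTC: 12:00–13:00, 16:00–16:30, 17:00–18:30, 19:00–20:00, 20:30–22:00.
Alice → UTC: 09:00–10:30, 11:00–11:30, 13:00–13:30, 16:00–18:00, 18:30–19:00.
Elena → UTC: 11:00–13:00, 14:00–16:00, 16:30–17:30.
Dana → UTC: 09:30–11:30, 12:30–13:00, 15:30–17:00.
Ximena → UTC: 03:00–05:30, 06:00–07:00, 08:00–08:30, 09:30–12:00.
Gita ∩ Alice: 16:00–16:30, 17:00–18:00.
Gita ∩ Alice ∩ Elena: 17:00–17:30.
Gita ∩ Alice ∩ Elena ∩ Dana: (none).
Gita ∩ Alice ∩ Elena ∩ Dana ∩ Ximena: (none).
Windows ≥ 30 min: (none).

none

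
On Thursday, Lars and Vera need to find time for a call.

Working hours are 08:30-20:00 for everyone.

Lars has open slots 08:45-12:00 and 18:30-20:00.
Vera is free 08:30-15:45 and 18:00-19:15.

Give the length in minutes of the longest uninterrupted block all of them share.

Lars ∩ Vera: 08:45–12:00, 18:30–19:15.
Common window lengths: 195, 45 min; longest is 195.

195 minutes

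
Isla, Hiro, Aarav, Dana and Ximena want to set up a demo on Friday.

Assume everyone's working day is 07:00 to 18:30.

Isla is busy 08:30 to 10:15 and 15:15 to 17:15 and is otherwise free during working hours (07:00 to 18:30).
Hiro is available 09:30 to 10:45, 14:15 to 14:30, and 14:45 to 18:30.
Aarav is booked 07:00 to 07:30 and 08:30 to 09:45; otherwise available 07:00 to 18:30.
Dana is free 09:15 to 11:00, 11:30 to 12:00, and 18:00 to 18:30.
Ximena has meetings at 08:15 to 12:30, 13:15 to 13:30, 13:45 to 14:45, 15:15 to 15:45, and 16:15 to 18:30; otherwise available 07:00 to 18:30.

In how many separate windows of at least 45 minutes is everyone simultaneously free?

Isla free within 07:00–18:30: 07:00–08:30, 10:15–15:15, 17:15–18:30.
Aarav free within 07:00–18:30: 07:30–08:30, 09:45–18:30.
Ximena free within 07:00–18:30: 07:00–08:15, 12:30–13:15, 13:30–13:45, 14:45–15:15, 15:45–16:15.
Isla ∩ Hiro: 10:15–10:45, 14:15–14:30, 14:45–15:15, 17:15–18:30.
Isla ∩ Hiro ∩ Aarav: 10:15–10:45, 14:15–14:30, 14:45–15:15, 17:15–18:30.
Isla ∩ Hiro ∩ Aarav ∩ Dana: 10:15–10:45, 18:00–18:30.
Isla ∩ Hiro ∩ Aarav ∩ Dana ∩ Ximena: (none).
Windows ≥ 45 min: (none).
That's 0 windows.

0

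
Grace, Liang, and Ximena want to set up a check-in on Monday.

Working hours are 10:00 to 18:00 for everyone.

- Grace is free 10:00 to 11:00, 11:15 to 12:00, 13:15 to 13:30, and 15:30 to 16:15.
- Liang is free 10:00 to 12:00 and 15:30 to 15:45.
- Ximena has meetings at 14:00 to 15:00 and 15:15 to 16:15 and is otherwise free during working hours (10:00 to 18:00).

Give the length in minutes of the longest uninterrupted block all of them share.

Ximena free within 10:00–18:00: 10:00–14:00, 15:00–15:15, 16:15–18:00.
Grace ∩ Liang: 10:00–11:00, 11:15–12:00, 15:30–15:45.
Grace ∩ Liang ∩ Ximena: 10:00–11:00, 11:15–12:00.
Common window lengths: 60, 45 min; longest is 60.

60 minutes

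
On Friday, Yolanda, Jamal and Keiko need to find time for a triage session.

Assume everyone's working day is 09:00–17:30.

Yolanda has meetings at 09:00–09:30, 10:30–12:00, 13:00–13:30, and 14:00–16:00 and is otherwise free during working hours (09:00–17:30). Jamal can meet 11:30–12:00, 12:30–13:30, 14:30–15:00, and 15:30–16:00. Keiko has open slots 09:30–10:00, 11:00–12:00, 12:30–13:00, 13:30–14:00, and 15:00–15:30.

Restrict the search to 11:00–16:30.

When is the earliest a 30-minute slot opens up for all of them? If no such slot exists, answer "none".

12:30

Yolanda free within 09:00–17:30: 09:30–10:30, 12:00–13:00, 13:30–14:00, 16:00–17:30.
Yolanda ∩ Jamal: 12:30–13:00.
Yolanda ∩ Jamal ∩ Keiko: 12:30–13:00.
Restricted to 11:00–16:30: 12:30–13:00.
Windows ≥ 30 min: 12:30–13:00.
Earliest such window starts at 12:30.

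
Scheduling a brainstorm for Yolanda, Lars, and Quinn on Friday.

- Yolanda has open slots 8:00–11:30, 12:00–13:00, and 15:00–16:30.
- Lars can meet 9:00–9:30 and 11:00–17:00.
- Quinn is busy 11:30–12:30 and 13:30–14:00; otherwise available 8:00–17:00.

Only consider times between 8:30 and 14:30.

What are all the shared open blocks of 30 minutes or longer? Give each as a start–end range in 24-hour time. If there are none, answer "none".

Quinn free within 08:00–17:00: 08:00–11:30, 12:30–13:30, 14:00–17:00.
Yolanda ∩ Lars: 09:00–09:30, 11:00–11:30, 12:00–13:00, 15:00–16:30.
Yolanda ∩ Lars ∩ Quinn: 09:00–09:30, 11:00–11:30, 12:30–13:00, 15:00–16:30.
Restricted to 08:30–14:30: 09:00–09:30, 11:00–11:30, 12:30–13:00.
Windows ≥ 30 min: 09:00–09:30, 11:00–11:30, 12:30–13:00.

09:00–09:30, 11:00–11:30, 12:30–13:00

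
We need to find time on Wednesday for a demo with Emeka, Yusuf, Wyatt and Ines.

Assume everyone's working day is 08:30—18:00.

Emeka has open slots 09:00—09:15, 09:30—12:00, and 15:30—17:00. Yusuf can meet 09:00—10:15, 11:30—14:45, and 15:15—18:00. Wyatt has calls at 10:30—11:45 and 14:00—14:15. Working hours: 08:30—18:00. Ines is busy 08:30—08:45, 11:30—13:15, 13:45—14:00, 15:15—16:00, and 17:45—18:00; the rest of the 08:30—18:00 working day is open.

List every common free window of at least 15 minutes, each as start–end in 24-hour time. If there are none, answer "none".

09:00–09:15, 09:30–10:15, 16:00–17:00

Wyatt free within 08:30–18:00: 08:30–10:30, 11:45–14:00, 14:15–18:00.
Ines free within 08:30–18:00: 08:45–11:30, 13:15–13:45, 14:00–15:15, 16:00–17:45.
Emeka ∩ Yusuf: 09:00–09:15, 09:30–10:15, 11:30–12:00, 15:30–17:00.
Emeka ∩ Yusuf ∩ Wyatt: 09:00–09:15, 09:30–10:15, 11:45–12:00, 15:30–17:00.
Emeka ∩ Yusuf ∩ Wyatt ∩ Ines: 09:00–09:15, 09:30–10:15, 16:00–17:00.
Windows ≥ 15 min: 09:00–09:15, 09:30–10:15, 16:00–17:00.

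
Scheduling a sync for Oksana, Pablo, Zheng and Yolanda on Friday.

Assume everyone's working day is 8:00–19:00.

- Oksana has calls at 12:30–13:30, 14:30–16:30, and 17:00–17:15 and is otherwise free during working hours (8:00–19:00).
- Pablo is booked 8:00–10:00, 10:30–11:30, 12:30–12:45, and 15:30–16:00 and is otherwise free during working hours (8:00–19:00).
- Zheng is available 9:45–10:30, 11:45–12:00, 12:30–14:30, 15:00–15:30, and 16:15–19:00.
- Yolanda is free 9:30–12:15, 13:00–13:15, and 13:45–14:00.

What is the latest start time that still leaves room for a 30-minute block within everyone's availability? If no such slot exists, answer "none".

10:00

Oksana free within 08:00–19:00: 08:00–12:30, 13:30–14:30, 16:30–17:00, 17:15–19:00.
Pablo free within 08:00–19:00: 10:00–10:30, 11:30–12:30, 12:45–15:30, 16:00–19:00.
Oksana ∩ Pablo: 10:00–10:30, 11:30–12:30, 13:30–14:30, 16:30–17:00, 17:15–19:00.
Oksana ∩ Pablo ∩ Zheng: 10:00–10:30, 11:45–12:00, 13:30–14:30, 16:30–17:00, 17:15–19:00.
Oksana ∩ Pablo ∩ Zheng ∩ Yolanda: 10:00–10:30, 11:45–12:00, 13:45–14:00.
Windows ≥ 30 min: 10:00–10:30.
Latest start in the last window 10:00–10:30 is 10:30 − 30 min = 10:00.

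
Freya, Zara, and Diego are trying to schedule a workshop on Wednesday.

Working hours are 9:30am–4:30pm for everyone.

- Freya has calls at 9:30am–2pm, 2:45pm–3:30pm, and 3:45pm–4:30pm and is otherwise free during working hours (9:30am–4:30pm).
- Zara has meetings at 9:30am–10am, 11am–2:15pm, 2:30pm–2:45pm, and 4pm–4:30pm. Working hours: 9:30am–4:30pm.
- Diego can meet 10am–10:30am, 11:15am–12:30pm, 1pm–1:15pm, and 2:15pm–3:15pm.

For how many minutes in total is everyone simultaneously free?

Freya free within 09:30–16:30: 14:00–14:45, 15:30–15:45.
Zara free within 09:30–16:30: 10:00–11:00, 14:15–14:30, 14:45–16:00.
Freya ∩ Zara: 14:15–14:30, 15:30–15:45.
Freya ∩ Zara ∩ Diego: 14:15–14:30.
Total common minutes: 15.

15 minutes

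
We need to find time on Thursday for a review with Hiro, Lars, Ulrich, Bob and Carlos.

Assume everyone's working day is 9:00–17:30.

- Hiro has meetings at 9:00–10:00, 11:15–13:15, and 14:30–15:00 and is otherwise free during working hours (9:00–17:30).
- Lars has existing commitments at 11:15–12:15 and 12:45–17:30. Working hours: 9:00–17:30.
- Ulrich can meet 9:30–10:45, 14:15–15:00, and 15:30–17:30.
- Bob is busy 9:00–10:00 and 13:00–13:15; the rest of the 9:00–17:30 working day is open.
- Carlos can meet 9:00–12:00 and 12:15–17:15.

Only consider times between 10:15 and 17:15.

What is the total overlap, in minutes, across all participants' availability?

Hiro free within 09:00–17:30: 10:00–11:15, 13:15–14:30, 15:00–17:30.
Lars free within 09:00–17:30: 09:00–11:15, 12:15–12:45.
Bob free within 09:00–17:30: 10:00–13:00, 13:15–17:30.
Hiro ∩ Lars: 10:00–11:15.
Hiro ∩ Lars ∩ Ulrich: 10:00–10:45.
Hiro ∩ Lars ∩ Ulrich ∩ Bob: 10:00–10:45.
Hiro ∩ Lars ∩ Ulrich ∩ Bob ∩ Carlos: 10:00–10:45.
Restricted to 10:15–17:15: 10:15–10:45.
Total common minutes: 30.

30 minutes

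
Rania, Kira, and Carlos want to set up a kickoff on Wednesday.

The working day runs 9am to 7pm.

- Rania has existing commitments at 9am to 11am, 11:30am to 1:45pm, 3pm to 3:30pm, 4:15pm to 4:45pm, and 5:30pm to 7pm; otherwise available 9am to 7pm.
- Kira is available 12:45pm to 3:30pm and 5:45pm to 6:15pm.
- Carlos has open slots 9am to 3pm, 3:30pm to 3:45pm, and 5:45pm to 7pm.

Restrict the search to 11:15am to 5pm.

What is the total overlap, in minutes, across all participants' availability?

Rania free within 09:00–19:00: 11:00–11:30, 13:45–15:00, 15:30–16:15, 16:45–17:30.
Rania ∩ Kira: 13:45–15:00.
Rania ∩ Kira ∩ Carlos: 13:45–15:00.
Restricted to 11:15–17:00: 13:45–15:00.
Total common minutes: 75.

75 minutes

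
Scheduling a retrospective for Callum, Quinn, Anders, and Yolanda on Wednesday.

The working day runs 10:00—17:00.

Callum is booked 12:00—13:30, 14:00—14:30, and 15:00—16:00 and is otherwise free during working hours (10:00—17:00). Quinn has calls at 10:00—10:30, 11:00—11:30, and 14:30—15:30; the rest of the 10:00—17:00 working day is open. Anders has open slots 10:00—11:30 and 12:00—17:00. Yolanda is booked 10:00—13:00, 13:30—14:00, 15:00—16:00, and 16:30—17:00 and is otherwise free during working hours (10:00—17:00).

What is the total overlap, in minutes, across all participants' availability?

Callum free within 10:00–17:00: 10:00–12:00, 13:30–14:00, 14:30–15:00, 16:00–17:00.
Quinn free within 10:00–17:00: 10:30–11:00, 11:30–14:30, 15:30–17:00.
Yolanda free within 10:00–17:00: 13:00–13:30, 14:00–15:00, 16:00–16:30.
Callum ∩ Quinn: 10:30–11:00, 11:30–12:00, 13:30–14:00, 16:00–17:00.
Callum ∩ Quinn ∩ Anders: 10:30–11:00, 13:30–14:00, 16:00–17:00.
Callum ∩ Quinn ∩ Anders ∩ Yolanda: 16:00–16:30.
Total common minutes: 30.

30 minutes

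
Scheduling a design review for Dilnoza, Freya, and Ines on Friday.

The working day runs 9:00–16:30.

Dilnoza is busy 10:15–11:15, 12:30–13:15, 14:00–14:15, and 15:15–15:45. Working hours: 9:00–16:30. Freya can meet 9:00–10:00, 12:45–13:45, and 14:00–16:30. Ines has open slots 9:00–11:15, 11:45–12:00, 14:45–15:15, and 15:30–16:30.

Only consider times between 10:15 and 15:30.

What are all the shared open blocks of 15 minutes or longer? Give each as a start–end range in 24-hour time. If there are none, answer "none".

Dilnoza free within 09:00–16:30: 09:00–10:15, 11:15–12:30, 13:15–14:00, 14:15–15:15, 15:45–16:30.
Dilnoza ∩ Freya: 09:00–10:00, 13:15–13:45, 14:15–15:15, 15:45–16:30.
Dilnoza ∩ Freya ∩ Ines: 09:00–10:00, 14:45–15:15, 15:45–16:30.
Restricted to 10:15–15:30: 14:45–15:15.
Windows ≥ 15 min: 14:45–15:15.

14:45–15:15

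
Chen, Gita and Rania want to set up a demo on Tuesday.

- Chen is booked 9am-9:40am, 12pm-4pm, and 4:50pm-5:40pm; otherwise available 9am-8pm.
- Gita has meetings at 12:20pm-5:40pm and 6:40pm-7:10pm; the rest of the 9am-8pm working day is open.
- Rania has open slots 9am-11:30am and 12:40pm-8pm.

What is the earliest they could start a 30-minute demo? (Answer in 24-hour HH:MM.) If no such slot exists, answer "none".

Chen free within 09:00–20:00: 09:40–12:00, 16:00–16:50, 17:40–20:00.
Gita free within 09:00–20:00: 09:00–12:20, 17:40–18:40, 19:10–20:00.
Chen ∩ Gita: 09:40–12:00, 17:40–18:40, 19:10–20:00.
Chen ∩ Gita ∩ Rania: 09:40–11:30, 17:40–18:40, 19:10–20:00.
Windows ≥ 30 min: 09:40–11:30, 17:40–18:40, 19:10–20:00.
Earliest such window starts at 09:40.

09:40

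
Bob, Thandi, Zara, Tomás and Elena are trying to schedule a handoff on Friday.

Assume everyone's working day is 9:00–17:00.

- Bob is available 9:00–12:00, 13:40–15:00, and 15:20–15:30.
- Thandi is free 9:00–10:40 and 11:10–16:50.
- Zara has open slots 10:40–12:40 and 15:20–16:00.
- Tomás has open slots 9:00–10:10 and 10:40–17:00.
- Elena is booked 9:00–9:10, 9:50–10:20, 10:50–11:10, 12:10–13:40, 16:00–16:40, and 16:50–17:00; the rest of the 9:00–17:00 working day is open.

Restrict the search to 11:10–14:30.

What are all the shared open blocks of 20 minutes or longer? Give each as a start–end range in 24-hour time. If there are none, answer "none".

Elena free within 09:00–17:00: 09:10–09:50, 10:20–10:50, 11:10–12:10, 13:40–16:00, 16:40–16:50.
Bob ∩ Thandi: 09:00–10:40, 11:10–12:00, 13:40–15:00, 15:20–15:30.
Bob ∩ Thandi ∩ Zara: 11:10–12:00, 15:20–15:30.
Bob ∩ Thandi ∩ Zara ∩ Tomás: 11:10–12:00, 15:20–15:30.
Bob ∩ Thandi ∩ Zara ∩ Tomás ∩ Elena: 11:10–12:00, 15:20–15:30.
Restricted to 11:10–14:30: 11:10–12:00.
Windows ≥ 20 min: 11:10–12:00.

11:10–12:00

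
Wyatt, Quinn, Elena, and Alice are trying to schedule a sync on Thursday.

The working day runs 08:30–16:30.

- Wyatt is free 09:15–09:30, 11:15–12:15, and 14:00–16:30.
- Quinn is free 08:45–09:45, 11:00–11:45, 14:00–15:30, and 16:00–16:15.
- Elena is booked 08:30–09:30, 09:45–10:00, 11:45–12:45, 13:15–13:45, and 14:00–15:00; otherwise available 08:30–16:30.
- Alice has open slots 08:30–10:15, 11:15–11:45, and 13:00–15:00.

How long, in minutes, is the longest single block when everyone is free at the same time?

Elena free within 08:30–16:30: 09:30–09:45, 10:00–11:45, 12:45–13:15, 13:45–14:00, 15:00–16:30.
Wyatt ∩ Quinn: 09:15–09:30, 11:15–11:45, 14:00–15:30, 16:00–16:15.
Wyatt ∩ Quinn ∩ Elena: 11:15–11:45, 15:00–15:30, 16:00–16:15.
Wyatt ∩ Quinn ∩ Elena ∩ Alice: 11:15–11:45.
Single common window of 30 minutes.

30 minutes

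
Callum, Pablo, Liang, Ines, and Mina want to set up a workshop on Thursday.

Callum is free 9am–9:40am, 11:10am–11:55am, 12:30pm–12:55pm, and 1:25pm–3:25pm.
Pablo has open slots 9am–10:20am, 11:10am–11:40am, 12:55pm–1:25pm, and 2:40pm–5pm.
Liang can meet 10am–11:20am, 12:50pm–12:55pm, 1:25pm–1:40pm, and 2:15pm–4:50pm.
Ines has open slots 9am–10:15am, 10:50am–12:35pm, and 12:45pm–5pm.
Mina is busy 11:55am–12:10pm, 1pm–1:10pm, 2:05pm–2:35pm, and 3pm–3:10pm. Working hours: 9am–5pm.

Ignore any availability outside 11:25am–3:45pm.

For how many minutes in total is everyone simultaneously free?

Mina free within 09:00–17:00: 09:00–11:55, 12:10–13:00, 13:10–14:05, 14:35–15:00, 15:10–17:00.
Callum ∩ Pablo: 09:00–09:40, 11:10–11:40, 14:40–15:25.
Callum ∩ Pablo ∩ Liang: 11:10–11:20, 14:40–15:25.
Callum ∩ Pablo ∩ Liang ∩ Ines: 11:10–11:20, 14:40–15:25.
Callum ∩ Pablo ∩ Liang ∩ Ines ∩ Mina: 11:10–11:20, 14:40–15:00, 15:10–15:25.
Restricted to 11:25–15:45: 14:40–15:00, 15:10–15:25.
Total common minutes: 20 + 15 = 35.

35 minutes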